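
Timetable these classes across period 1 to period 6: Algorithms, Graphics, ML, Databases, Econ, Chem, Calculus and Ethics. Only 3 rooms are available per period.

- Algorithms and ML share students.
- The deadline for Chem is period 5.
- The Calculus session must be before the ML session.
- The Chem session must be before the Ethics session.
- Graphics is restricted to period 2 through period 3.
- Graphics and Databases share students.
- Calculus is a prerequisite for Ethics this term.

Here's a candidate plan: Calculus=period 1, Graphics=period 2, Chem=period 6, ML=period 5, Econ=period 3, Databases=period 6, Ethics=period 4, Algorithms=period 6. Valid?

Graphics and Databases share students — holds.
Only 3 rooms are available per period — holds.
Algorithms and ML share students — holds.
Calculus is a prerequisite for Ethics this term — holds.
The Calculus session must be before the ML session — holds.
The Chem session must be before the Ethics session — violated.
The deadline for Chem is period 5 — violated.
Graphics is restricted to period 2 through period 3 — holds.

No — it violates: The deadline for Chem is period 5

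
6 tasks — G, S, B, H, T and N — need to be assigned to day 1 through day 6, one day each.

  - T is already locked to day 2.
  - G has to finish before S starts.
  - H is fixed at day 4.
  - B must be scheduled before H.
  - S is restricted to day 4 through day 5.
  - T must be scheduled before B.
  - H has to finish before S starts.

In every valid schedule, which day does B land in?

T is fixed at day 2 and must come before B, so B is at least day 3.
H is fixed at day 4 and must come after B, so B is at most day 3.
So B must be day 3.

day 3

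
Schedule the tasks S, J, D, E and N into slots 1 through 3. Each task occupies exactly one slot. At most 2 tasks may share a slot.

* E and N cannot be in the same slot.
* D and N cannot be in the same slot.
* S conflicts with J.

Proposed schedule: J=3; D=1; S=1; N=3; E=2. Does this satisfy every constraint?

E and N cannot be in the same slot — holds.
At most 2 tasks may share a slot — holds.
D and N cannot be in the same slot — holds.
S conflicts with J — holds.

Yes, all constraints hold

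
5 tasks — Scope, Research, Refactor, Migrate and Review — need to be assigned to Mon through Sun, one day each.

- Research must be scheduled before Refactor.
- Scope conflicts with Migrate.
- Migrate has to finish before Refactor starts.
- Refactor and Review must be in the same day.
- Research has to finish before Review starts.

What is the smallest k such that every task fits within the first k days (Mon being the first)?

The precedence chain requires at least 2 distinct days.
2 works (last occupied day: Tue): for example Refactor -> Tue; Scope -> Tue; Review -> Tue; Research -> Mon; Migrate -> Mon.

2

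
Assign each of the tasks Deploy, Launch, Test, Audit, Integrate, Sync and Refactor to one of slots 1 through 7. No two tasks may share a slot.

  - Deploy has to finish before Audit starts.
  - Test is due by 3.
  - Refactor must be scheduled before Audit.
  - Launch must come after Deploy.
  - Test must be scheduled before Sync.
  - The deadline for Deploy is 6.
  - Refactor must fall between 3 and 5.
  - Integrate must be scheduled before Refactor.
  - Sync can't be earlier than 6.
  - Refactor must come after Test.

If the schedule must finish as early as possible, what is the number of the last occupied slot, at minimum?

The precedence chain requires at least 3 distinct slots.
With at most 1 per slot and 7 tasks, at least 7 slots are needed.
Sync can't be placed before 6, so the schedule must run through at least slot 6.
7 works (last occupied slot: 7): for example Deploy in 4, Audit in 5, Launch in 7, Sync in 6, Test in 1, Integrate in 2, Refactor in 3.

7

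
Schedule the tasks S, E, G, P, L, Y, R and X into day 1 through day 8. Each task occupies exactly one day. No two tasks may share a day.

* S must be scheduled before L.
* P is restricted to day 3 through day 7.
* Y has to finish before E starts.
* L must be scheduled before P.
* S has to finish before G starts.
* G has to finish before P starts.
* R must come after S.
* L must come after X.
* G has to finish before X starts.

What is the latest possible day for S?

day 3

Downstream work caps S at day 3.
S at day 3 is achievable: X -> day 5; P -> day 7; E -> day 2; R -> day 8; G -> day 4; L -> day 6; Y -> day 1; S -> day 3.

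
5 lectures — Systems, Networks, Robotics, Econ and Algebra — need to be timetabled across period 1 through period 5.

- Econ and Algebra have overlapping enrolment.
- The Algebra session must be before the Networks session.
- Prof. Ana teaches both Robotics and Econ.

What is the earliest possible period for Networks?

Precedence pushes Networks to at least period 2.
Networks at period 2 is achievable: Algebra in period 1, Econ in period 2, Systems in period 1, Networks in period 2, Robotics in period 1.

period 2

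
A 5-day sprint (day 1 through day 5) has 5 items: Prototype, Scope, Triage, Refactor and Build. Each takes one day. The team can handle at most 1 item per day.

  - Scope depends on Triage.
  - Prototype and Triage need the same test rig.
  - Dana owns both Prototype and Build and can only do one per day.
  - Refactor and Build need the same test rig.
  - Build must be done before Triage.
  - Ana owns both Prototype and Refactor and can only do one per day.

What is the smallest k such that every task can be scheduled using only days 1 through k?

The precedence chain requires at least 3 distinct days.
With at most 1 per day and 5 tasks, at least 5 days are needed.
5 works (last occupied day: day 5): for example Prototype=day 4; Scope=day 3; Refactor=day 5; Build=day 1; Triage=day 2.

5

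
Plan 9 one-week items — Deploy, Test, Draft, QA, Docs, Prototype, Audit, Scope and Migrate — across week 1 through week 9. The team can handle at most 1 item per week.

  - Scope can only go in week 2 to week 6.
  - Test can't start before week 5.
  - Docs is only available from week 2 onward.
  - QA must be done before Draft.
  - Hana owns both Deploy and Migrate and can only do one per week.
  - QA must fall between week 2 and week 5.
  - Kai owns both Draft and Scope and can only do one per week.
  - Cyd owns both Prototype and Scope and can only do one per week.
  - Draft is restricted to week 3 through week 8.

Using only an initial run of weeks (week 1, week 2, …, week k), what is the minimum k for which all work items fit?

9 weeks

The precedence chain requires at least 2 distinct weeks.
With at most 1 per week and 9 work items, at least 9 weeks are needed.
Test can't be placed before week 5, so the schedule must run through at least week 5.
9 works (last occupied week: week 9): for example Docs -> week 6; Scope -> week 3; Prototype -> week 7; Draft -> week 4; Audit -> week 8; QA -> week 2; Deploy -> week 1; Migrate -> week 9; Test -> week 5.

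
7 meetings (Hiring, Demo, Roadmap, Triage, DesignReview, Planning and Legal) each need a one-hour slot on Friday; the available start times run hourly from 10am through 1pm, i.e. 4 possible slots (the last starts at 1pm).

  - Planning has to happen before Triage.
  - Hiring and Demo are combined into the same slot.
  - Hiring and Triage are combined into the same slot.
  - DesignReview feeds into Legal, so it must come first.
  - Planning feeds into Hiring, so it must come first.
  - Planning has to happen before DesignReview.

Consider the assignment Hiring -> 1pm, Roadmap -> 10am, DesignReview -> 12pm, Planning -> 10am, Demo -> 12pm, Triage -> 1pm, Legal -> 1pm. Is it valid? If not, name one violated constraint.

No. Hiring and Demo are combined into the same slot is not satisfied.

Hiring and Demo are combined into the same slot — violated.
Hiring and Triage are combined into the same slot — holds.
DesignReview feeds into Legal, so it must come first — holds.
Planning feeds into Hiring, so it must come first — holds.
Planning has to happen before DesignReview — holds.
Planning has to happen before Triage — holds.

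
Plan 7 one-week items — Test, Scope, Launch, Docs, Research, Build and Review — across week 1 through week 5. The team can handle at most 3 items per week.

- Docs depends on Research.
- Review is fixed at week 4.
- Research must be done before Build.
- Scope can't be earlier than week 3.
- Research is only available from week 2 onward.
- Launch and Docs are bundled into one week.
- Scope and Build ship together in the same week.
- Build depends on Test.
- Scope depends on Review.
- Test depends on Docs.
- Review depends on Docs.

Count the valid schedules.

1

Enumerating: Scope -> week 5, Review -> week 4, Docs -> week 3, Build -> week 5, Launch -> week 3, Test -> week 4, Research -> week 2.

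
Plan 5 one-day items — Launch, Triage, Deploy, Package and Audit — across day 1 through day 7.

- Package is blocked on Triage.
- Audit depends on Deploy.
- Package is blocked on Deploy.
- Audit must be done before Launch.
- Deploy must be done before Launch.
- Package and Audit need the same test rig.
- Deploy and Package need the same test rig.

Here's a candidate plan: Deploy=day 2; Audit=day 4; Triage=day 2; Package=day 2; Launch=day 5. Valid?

Package is blocked on Deploy — violated.
Deploy must be done before Launch — holds.
Audit depends on Deploy — holds.
Audit must be done before Launch — holds.
Package and Audit need the same test rig — holds.
Package is blocked on Triage — violated.
Deploy and Package need the same test rig — violated.

No. Deploy and Package need the same test rig is not satisfied.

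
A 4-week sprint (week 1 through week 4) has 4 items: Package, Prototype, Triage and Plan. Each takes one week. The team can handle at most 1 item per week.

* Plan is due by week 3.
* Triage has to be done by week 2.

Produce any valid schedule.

Triage -> week 1, Plan -> week 2, Package -> week 3, Prototype -> week 4

Checking: Plan=week 2 in [week 1,week 3]; Triage=week 1 in [week 1,week 2]; max 1 per week (cap 1).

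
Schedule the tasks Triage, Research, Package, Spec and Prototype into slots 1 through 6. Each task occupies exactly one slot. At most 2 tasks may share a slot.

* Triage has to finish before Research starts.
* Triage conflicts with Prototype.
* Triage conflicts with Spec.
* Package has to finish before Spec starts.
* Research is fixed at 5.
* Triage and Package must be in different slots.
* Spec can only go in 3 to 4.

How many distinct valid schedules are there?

Splitting on Triage: it can be 1 (15), 2 (15), 3 (10), 4 (10). Listing each branch's schedules as (Research, Package, Spec, Prototype):
Triage=1: (5,2,3,2) (5,2,3,3) (5,2,3,4) (5,2,3,5) (5,2,3,6) (5,2,4,2) (5,2,4,3) (5,2,4,4) (5,2,4,5) (5,2,4,6) (5,3,4,2) (5,3,4,3) (5,3,4,4) (5,3,4,5) (5,3,4,6) — 15.
Triage=2: (5,1,3,1) (5,1,3,3) (5,1,3,4) (5,1,3,5) (5,1,3,6) (5,1,4,1) (5,1,4,3) (5,1,4,4) (5,1,4,5) (5,1,4,6) (5,3,4,1) (5,3,4,3) (5,3,4,4) (5,3,4,5) (5,3,4,6) — 15.
Triage=3: (5,1,4,1) (5,1,4,2) (5,1,4,4) (5,1,4,5) (5,1,4,6) (5,2,4,1) (5,2,4,2) (5,2,4,4) (5,2,4,5) (5,2,4,6) — 10.
Triage=4: (5,1,3,1) (5,1,3,2) (5,1,3,3) (5,1,3,5) (5,1,3,6) (5,2,3,1) (5,2,3,2) (5,2,3,3) (5,2,3,5) (5,2,3,6) — 10.
Summing: 15 + 15 + 10 + 10 = 50.

50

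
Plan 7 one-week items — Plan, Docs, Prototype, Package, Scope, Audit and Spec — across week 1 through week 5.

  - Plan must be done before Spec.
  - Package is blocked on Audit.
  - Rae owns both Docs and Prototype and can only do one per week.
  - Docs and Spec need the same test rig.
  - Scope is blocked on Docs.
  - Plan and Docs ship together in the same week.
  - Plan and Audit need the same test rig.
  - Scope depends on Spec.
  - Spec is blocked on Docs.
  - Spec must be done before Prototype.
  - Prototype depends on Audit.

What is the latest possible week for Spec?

week 4

Precedence pushes Spec to at least week 2; downstream work caps Spec at week 4.
Spec at week 4 is achievable: Audit=week 2, Scope=week 5, Plan=week 1, Prototype=week 5, Package=week 3, Spec=week 4, Docs=week 1.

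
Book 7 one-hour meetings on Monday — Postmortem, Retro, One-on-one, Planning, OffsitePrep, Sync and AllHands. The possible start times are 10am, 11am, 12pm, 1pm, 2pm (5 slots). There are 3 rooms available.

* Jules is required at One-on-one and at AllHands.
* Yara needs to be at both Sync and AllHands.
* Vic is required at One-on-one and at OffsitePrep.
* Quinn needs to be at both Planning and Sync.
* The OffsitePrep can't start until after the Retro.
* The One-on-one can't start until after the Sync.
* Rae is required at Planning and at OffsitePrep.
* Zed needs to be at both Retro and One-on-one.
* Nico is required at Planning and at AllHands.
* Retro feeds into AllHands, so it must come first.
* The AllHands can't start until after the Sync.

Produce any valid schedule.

OffsitePrep in 11am, Sync in 10am, One-on-one in 12pm, Retro in 10am, Planning in 12pm, AllHands in 11am, Postmortem in 10am

Checking: Sync(10am) before One-on-one(12pm); Retro(10am) before OffsitePrep(11am); Sync(10am) before AllHands(11am); Retro(10am) before AllHands(11am); Planning(12pm) != Sync(10am); One-on-one(12pm) != AllHands(11am); Sync(10am) != AllHands(11am); One-on-one(12pm) != OffsitePrep(11am); Retro(10am) != One-on-one(12pm); Planning(12pm) != OffsitePrep(11am); Planning(12pm) != AllHands(11am); max 3 per slot (cap 3).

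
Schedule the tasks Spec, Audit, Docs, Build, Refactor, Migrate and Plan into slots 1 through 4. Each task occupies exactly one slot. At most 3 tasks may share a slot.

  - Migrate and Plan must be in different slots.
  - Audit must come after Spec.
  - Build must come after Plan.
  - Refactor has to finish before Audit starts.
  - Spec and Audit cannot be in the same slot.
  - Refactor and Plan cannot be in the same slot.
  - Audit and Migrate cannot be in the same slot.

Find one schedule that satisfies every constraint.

Spec in 1, Refactor in 1, Audit in 2, Migrate in 3, Build in 3, Docs in 1, Plan in 2

Checking: Refactor(1) before Audit(2); Plan(2) before Build(3); Spec(1) before Audit(2); Spec(1) != Audit(2); Migrate(3) != Plan(2); Audit(2) != Migrate(3); Refactor(1) != Plan(2); max 3 per slot (cap 3).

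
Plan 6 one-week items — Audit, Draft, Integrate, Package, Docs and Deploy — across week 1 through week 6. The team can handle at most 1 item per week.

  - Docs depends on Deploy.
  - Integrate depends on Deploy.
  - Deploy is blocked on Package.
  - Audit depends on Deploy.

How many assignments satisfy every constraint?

36

Splitting on Audit: it can be week 3 (6), week 4 (10), week 5 (10), week 6 (10). Listing each branch's schedules as (Draft, Integrate, Package, Docs, Deploy) by week number:
Audit=week 3: (4,5,1,6,2) (4,6,1,5,2) (5,4,1,6,2) (5,6,1,4,2) (6,4,1,5,2) (6,5,1,4,2) — 6.
Audit=week 4: (1,5,2,6,3) (1,6,2,5,3) (2,5,1,6,3) (2,6,1,5,3) (3,5,1,6,2) (3,6,1,5,2) (5,3,1,6,2) (5,6,1,3,2) (6,3,1,5,2) (6,5,1,3,2) — 10.
Audit=week 5: (1,4,2,6,3) (1,6,2,4,3) (2,4,1,6,3) (2,6,1,4,3) (3,4,1,6,2) (3,6,1,4,2) (4,3,1,6,2) (4,6,1,3,2) (6,3,1,4,2) (6,4,1,3,2) — 10.
Audit=week 6: (1,4,2,5,3) (1,5,2,4,3) (2,4,1,5,3) (2,5,1,4,3) (3,4,1,5,2) (3,5,1,4,2) (4,3,1,5,2) (4,5,1,3,2) (5,3,1,4,2) (5,4,1,3,2) — 10.
Summing: 6 + 10 + 10 + 10 = 36.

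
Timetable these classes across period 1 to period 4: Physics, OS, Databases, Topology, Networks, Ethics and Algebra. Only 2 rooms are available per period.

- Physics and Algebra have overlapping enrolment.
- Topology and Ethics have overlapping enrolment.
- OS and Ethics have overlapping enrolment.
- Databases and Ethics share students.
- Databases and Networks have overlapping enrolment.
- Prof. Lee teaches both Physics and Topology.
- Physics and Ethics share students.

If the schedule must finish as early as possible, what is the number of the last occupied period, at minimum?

4

With at most 2 per period and 7 classes, at least 4 periods are needed.
4 works (last occupied period: period 4): for example OS in period 1, Topology in period 2, Algebra in period 4, Networks in period 3, Databases in period 2, Physics in period 1, Ethics in period 3.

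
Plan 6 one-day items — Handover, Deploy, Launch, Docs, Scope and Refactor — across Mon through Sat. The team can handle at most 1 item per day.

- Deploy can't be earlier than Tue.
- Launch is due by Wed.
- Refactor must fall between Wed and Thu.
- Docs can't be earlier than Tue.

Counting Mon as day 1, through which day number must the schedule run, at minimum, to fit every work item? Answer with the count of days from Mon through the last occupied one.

With at most 1 per day and 6 work items, at least 6 days are needed.
Refactor can't be placed before Wed — that is day 3 counting from Mon — so the schedule must run through at least 3 days.
6 works (last occupied day: Sat): for example Refactor -> Wed; Deploy -> Tue; Scope -> Sat; Docs -> Thu; Handover -> Fri; Launch -> Mon.

6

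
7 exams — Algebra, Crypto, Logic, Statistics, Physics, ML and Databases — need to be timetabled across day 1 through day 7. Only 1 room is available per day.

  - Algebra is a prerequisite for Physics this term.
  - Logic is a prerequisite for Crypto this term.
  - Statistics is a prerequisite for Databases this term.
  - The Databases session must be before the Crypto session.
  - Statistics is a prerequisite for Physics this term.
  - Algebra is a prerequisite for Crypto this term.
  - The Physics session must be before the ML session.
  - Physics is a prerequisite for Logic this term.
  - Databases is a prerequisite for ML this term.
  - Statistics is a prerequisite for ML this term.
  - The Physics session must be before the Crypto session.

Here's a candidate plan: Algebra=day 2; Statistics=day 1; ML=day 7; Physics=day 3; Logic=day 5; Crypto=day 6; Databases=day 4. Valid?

Algebra is a prerequisite for Crypto this term — holds.
Algebra is a prerequisite for Physics this term — holds.
The Physics session must be before the Crypto session — holds.
Only 1 room is available per day — holds.
Statistics is a prerequisite for Databases this term — holds.
Statistics is a prerequisite for ML this term — holds.
The Databases session must be before the Crypto session — holds.
The Physics session must be before the ML session — holds.
Databases is a prerequisite for ML this term — holds.
Physics is a prerequisite for Logic this term — holds.
Logic is a prerequisite for Crypto this term — holds.
Statistics is a prerequisite for Physics this term — holds.

Yes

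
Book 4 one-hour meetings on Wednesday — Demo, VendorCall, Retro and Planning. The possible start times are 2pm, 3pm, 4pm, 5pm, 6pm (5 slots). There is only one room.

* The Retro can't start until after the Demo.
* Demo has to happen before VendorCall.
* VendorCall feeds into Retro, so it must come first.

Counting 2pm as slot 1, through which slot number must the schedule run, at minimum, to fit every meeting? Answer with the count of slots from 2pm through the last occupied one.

4

The precedence chain requires at least 3 distinct slots.
With at most 1 per slot and 4 meetings, at least 4 slots are needed.
4 works (last occupied slot: 5pm): for example Planning -> 5pm; Demo -> 2pm; Retro -> 4pm; VendorCall -> 3pm.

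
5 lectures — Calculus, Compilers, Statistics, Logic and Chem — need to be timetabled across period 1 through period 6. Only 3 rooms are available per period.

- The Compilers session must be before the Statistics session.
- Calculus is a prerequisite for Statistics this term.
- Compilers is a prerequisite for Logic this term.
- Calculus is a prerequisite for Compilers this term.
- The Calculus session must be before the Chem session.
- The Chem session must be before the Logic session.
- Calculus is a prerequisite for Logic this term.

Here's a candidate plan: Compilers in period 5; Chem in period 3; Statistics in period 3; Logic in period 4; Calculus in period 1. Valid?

No — it violates: The Compilers session must be before the Statistics session

Compilers is a prerequisite for Logic this term — violated.
Calculus is a prerequisite for Statistics this term — holds.
Calculus is a prerequisite for Logic this term — holds.
Calculus is a prerequisite for Compilers this term — holds.
Only 3 rooms are available per period — holds.
The Compilers session must be before the Statistics session — violated.
The Calculus session must be before the Chem session — holds.
The Chem session must be before the Logic session — holds.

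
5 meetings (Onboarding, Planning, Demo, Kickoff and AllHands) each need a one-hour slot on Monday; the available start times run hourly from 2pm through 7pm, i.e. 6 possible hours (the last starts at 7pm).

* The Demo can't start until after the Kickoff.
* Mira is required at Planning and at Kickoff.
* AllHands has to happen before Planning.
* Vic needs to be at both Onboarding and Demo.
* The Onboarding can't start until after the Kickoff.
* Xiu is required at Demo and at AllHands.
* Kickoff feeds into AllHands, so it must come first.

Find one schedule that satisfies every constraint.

Planning -> 4pm, Onboarding -> 3pm, Demo -> 4pm, Kickoff -> 2pm, AllHands -> 3pm

Checking: AllHands(3pm) before Planning(4pm); Kickoff(2pm) before Demo(4pm); Kickoff(2pm) before Onboarding(3pm); Kickoff(2pm) before AllHands(3pm); Planning(4pm) != Kickoff(2pm); Onboarding(3pm) != Demo(4pm); Demo(4pm) != AllHands(3pm).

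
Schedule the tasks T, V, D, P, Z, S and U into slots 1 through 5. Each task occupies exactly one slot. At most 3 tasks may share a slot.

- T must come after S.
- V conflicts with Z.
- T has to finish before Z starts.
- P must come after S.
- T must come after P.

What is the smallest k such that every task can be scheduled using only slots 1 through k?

4 slots

The precedence chain requires at least 4 distinct slots.
With at most 3 per slot and 7 tasks, at least 3 slots are needed.
4 works (last occupied slot: 4): for example P=2, Z=4, U=2, V=1, T=3, D=1, S=1.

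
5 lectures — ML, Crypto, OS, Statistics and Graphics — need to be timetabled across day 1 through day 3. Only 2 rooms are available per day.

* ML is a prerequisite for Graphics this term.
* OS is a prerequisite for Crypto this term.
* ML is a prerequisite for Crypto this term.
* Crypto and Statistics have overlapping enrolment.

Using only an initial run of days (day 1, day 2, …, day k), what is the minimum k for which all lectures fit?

The precedence chain requires at least 2 distinct days.
With at most 2 per day and 5 lectures, at least 3 days are needed.
3 works (last occupied day: day 3): for example Crypto in day 2, Graphics in day 2, OS in day 1, Statistics in day 3, ML in day 1.

3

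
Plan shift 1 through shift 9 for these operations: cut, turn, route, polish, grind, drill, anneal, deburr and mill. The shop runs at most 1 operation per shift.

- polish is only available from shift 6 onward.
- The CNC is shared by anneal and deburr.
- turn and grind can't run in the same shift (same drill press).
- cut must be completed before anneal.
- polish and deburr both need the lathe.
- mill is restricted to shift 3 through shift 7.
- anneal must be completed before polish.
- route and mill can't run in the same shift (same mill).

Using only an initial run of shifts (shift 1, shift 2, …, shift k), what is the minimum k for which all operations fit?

9 shifts

The precedence chain requires at least 3 distinct shifts.
With at most 1 per shift and 9 operations, at least 9 shifts are needed.
polish can't be placed before shift 6, so the schedule must run through at least shift 6.
9 works (last occupied shift: shift 9): for example grind -> shift 7; polish -> shift 6; turn -> shift 4; drill -> shift 8; anneal -> shift 2; cut -> shift 1; route -> shift 5; deburr -> shift 9; mill -> shift 3.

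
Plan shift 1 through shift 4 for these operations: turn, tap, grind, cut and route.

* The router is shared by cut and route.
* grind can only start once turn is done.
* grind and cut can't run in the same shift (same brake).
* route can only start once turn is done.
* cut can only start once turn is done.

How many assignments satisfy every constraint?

Splitting on turn: it can be shift 1 (48), shift 2 (8). Listing each branch's schedules as (tap, grind, cut, route) by shift number:
turn=shift 1: (1,2,3,2) (1,2,3,4) (1,2,4,2) (1,2,4,3) (1,3,2,3) (1,3,2,4) (1,3,4,2) (1,3,4,3) (1,4,2,3) (1,4,2,4) (1,4,3,2) (1,4,3,4) (2,2,3,2) (2,2,3,4) (2,2,4,2) (2,2,4,3) (2,3,2,3) (2,3,2,4) (2,3,4,2) (2,3,4,3) (2,4,2,3) (2,4,2,4) (2,4,3,2) (2,4,3,4) (3,2,3,2) (3,2,3,4) (3,2,4,2) (3,2,4,3) (3,3,2,3) (3,3,2,4) (3,3,4,2) (3,3,4,3) (3,4,2,3) (3,4,2,4) (3,4,3,2) (3,4,3,4) (4,2,3,2) (4,2,3,4) (4,2,4,2) (4,2,4,3) (4,3,2,3) (4,3,2,4) (4,3,4,2) (4,3,4,3) (4,4,2,3) (4,4,2,4) (4,4,3,2) (4,4,3,4) — 48.
turn=shift 2: (1,3,4,3) (1,4,3,4) (2,3,4,3) (2,4,3,4) (3,3,4,3) (3,4,3,4) (4,3,4,3) (4,4,3,4) — 8.
Summing: 48 + 8 = 56.

56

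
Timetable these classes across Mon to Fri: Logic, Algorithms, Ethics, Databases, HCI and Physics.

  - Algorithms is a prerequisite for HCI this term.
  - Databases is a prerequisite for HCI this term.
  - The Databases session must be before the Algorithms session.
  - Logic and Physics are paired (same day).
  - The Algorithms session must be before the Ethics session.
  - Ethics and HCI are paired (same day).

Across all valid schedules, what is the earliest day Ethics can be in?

Wed

Precedence pushes Ethics to at least Wed.
Ethics at Wed is achievable: Algorithms=Tue; HCI=Wed; Logic=Mon; Physics=Mon; Ethics=Wed; Databases=Mon.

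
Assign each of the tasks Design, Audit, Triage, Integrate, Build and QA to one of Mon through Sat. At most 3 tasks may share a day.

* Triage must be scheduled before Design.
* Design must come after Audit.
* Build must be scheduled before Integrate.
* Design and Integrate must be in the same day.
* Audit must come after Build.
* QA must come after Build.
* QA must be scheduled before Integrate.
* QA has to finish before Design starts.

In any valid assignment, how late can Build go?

Thu

Downstream work caps Build at Thu.
Build at Thu is achievable: QA in Fri; Triage in Mon; Audit in Fri; Design in Sat; Integrate in Sat; Build in Thu.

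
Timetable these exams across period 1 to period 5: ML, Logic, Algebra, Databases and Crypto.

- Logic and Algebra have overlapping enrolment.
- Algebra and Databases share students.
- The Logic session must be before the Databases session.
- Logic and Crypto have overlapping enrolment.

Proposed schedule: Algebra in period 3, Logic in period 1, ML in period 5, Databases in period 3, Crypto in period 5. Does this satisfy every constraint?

The Logic session must be before the Databases session — holds.
Logic and Algebra have overlapping enrolment — holds.
Logic and Crypto have overlapping enrolment — holds.
Algebra and Databases share students — violated.

Invalid. Algebra and Databases share students.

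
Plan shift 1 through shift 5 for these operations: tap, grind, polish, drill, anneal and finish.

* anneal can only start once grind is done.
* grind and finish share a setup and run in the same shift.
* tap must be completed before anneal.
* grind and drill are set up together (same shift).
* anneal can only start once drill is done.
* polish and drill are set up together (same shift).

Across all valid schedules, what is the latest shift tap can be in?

shift 4

Downstream work caps tap at shift 4.
tap at shift 4 is achievable: drill -> shift 1; anneal -> shift 5; tap -> shift 4; finish -> shift 1; polish -> shift 1; grind -> shift 1.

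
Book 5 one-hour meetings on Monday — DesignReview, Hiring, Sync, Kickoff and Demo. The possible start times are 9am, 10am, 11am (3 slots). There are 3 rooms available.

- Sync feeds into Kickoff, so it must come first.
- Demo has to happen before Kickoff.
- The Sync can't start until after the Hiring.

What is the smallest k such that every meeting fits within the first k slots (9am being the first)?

The precedence chain requires at least 3 distinct slots.
With at most 3 per slot and 5 meetings, at least 2 slots are needed.
3 works (last occupied slot: 11am): for example Kickoff=11am; Demo=9am; DesignReview=9am; Hiring=9am; Sync=10am.

3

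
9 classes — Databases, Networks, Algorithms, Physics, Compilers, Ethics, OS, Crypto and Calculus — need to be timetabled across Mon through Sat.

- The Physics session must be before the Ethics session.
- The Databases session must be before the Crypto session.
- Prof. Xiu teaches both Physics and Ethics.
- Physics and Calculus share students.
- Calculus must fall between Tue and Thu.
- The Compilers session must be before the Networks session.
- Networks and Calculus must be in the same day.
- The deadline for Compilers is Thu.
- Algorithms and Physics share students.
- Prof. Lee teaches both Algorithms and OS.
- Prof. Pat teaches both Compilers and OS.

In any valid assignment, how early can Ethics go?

Tue

Precedence pushes Ethics to at least Tue.
Ethics at Tue is achievable: Crypto in Tue, Ethics in Tue, Compilers in Mon, Calculus in Tue, Algorithms in Tue, Physics in Mon, Networks in Tue, Databases in Mon, OS in Wed.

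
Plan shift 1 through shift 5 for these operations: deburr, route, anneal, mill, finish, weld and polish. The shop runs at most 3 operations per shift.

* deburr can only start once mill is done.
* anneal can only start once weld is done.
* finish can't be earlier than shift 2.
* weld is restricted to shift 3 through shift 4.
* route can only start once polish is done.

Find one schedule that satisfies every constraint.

mill in shift 1; route in shift 2; deburr in shift 2; polish in shift 1; anneal in shift 4; finish in shift 2; weld in shift 3

Checking: mill(shift 1) before deburr(shift 2); polish(shift 1) before route(shift 2); weld(shift 3) before anneal(shift 4); weld=shift 3 in [shift 3,shift 4]; finish=shift 2 in [shift 2,shift 5]; max 3 per shift (cap 3).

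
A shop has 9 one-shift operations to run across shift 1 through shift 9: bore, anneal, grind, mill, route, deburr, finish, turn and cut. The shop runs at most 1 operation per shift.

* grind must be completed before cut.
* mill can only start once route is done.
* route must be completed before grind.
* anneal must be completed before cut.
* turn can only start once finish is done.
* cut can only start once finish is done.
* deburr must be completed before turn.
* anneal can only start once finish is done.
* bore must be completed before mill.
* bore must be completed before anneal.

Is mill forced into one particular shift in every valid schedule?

No

mill can be shift 3 (e.g. bore -> shift 1; turn -> shift 9; anneal -> shift 5; grind -> shift 6; finish -> shift 4; cut -> shift 7; mill -> shift 3; route -> shift 2; deburr -> shift 8) or shift 4 (e.g. bore=shift 2; deburr=shift 8; turn=shift 9; route=shift 3; anneal=shift 5; grind=shift 6; cut=shift 7; finish=shift 1; mill=shift 4).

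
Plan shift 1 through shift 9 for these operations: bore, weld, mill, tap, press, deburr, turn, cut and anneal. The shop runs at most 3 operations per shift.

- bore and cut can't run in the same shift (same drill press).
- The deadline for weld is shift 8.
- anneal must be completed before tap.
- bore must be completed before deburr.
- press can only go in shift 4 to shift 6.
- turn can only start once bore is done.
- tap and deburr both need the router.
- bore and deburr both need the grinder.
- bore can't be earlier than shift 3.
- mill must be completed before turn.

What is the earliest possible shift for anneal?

shift 1

Downstream work caps anneal at shift 8.
anneal at shift 1 is achievable: deburr in shift 4, press in shift 4, tap in shift 2, cut in shift 2, bore in shift 3, turn in shift 4, anneal in shift 1, weld in shift 1, mill in shift 1.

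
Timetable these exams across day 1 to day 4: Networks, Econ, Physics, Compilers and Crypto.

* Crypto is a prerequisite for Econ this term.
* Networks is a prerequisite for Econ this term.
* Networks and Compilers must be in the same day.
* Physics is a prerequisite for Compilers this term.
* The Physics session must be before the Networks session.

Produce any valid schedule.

Compilers -> day 2; Econ -> day 3; Crypto -> day 1; Physics -> day 1; Networks -> day 2

Checking: Networks(day 2) before Econ(day 3); Crypto(day 1) before Econ(day 3); Physics(day 1) before Compilers(day 2); Physics(day 1) before Networks(day 2); Networks = Compilers = day 2.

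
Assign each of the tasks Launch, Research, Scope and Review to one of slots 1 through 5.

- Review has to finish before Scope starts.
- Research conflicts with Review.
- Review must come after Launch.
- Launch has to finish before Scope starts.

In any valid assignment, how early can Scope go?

Precedence pushes Scope to at least 3.
Scope at 3 is achievable: Launch in 1, Research in 1, Scope in 3, Review in 2.

3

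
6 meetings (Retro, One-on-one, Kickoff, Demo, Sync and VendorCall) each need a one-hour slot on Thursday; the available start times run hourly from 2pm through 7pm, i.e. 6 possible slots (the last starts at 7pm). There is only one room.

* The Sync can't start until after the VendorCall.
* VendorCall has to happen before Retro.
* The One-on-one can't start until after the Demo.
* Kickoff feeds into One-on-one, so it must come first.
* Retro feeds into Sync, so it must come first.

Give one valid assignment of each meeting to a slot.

One-on-one -> 6pm; Sync -> 7pm; Kickoff -> 4pm; Retro -> 3pm; VendorCall -> 2pm; Demo -> 5pm

Checking: Retro(3pm) before Sync(7pm); VendorCall(2pm) before Retro(3pm); Kickoff(4pm) before One-on-one(6pm); VendorCall(2pm) before Sync(7pm); Demo(5pm) before One-on-one(6pm); max 1 per slot (cap 1).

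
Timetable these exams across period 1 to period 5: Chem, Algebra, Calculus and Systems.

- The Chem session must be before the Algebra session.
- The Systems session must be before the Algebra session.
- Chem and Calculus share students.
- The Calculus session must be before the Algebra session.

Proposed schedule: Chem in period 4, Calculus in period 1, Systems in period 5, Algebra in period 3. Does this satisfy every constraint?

The Chem session must be before the Algebra session — violated.
The Calculus session must be before the Algebra session — holds.
The Systems session must be before the Algebra session — violated.
Chem and Calculus share students — holds.

No. The Systems session must be before the Algebra session is not satisfied.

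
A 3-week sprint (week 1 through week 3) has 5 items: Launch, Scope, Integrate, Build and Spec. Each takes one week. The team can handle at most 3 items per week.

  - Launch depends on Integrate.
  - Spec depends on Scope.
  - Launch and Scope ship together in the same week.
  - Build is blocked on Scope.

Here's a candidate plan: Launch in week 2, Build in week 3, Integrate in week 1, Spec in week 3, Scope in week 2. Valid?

Yes, all constraints hold

Launch depends on Integrate — holds.
Launch and Scope ship together in the same week — holds.
Spec depends on Scope — holds.
The team can handle at most 3 items per week — holds.
Build is blocked on Scope — holds.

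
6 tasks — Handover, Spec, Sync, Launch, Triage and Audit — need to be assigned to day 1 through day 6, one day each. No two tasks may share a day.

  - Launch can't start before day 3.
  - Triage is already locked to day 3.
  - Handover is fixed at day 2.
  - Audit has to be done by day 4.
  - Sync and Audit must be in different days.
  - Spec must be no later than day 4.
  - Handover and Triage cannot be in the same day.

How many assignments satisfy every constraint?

Enumerating: Launch -> day 5; Sync -> day 6; Handover -> day 2; Spec -> day 1; Triage -> day 3; Audit -> day 4 | Triage in day 3; Audit in day 4; Spec in day 1; Sync in day 5; Handover in day 2; Launch in day 6 | Handover in day 2, Triage in day 3, Spec in day 4, Audit in day 1, Launch in day 5, Sync in day 6 | Audit in day 1, Spec in day 4, Handover in day 2, Sync in day 5, Launch in day 6, Triage in day 3.

4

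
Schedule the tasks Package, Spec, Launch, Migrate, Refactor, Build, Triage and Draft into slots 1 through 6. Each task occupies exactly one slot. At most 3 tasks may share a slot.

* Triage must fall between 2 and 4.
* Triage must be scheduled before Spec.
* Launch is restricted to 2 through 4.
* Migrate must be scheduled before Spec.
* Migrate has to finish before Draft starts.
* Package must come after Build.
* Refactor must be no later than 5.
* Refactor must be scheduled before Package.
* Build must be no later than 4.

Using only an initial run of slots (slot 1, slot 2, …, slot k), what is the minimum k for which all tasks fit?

3

The precedence chain requires at least 2 distinct slots.
With at most 3 per slot and 8 tasks, at least 3 slots are needed.
Propagating the time windows through the other constraints, Spec can't land before 3, so the schedule must run through at least slot 3.
3 works (last occupied slot: 3): for example Build -> 1; Draft -> 3; Refactor -> 1; Package -> 2; Triage -> 2; Spec -> 3; Migrate -> 1; Launch -> 2.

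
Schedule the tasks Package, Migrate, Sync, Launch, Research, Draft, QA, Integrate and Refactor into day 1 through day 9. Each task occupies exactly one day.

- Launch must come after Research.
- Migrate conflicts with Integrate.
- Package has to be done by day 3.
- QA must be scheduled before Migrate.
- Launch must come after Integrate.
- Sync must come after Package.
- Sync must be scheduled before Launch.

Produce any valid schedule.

Integrate=day 1; Draft=day 1; Research=day 1; Sync=day 2; Migrate=day 2; Package=day 1; Launch=day 3; QA=day 1; Refactor=day 1

Checking: QA(day 1) before Migrate(day 2); Research(day 1) before Launch(day 3); Integrate(day 1) before Launch(day 3); Package(day 1) before Sync(day 2); Sync(day 2) before Launch(day 3); Migrate(day 2) != Integrate(day 1); Package=day 1 in [day 1,day 3].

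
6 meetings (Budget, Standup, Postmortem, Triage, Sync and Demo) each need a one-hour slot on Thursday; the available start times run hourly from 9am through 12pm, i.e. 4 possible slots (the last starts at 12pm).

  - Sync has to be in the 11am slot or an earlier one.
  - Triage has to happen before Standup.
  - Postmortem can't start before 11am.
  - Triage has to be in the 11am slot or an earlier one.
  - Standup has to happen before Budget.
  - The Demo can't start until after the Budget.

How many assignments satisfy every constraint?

Splitting on Postmortem: it can be 11am (3), 12pm (3). Listing each branch's schedules as (Budget, Standup, Triage, Sync, Demo):
Postmortem=11am: (11am,10am,9am,9am,12pm) (11am,10am,9am,10am,12pm) (11am,10am,9am,11am,12pm) — 3.
Postmortem=12pm: (11am,10am,9am,9am,12pm) (11am,10am,9am,10am,12pm) (11am,10am,9am,11am,12pm) — 3.
Summing: 3 + 3 = 6.

6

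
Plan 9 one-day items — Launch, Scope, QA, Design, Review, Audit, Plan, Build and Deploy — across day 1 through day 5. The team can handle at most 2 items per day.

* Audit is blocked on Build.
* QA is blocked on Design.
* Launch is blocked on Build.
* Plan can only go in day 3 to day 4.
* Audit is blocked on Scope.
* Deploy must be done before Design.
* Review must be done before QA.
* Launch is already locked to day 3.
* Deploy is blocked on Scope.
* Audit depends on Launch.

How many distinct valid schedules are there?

Splitting on Scope: it can be day 1 (21), day 2 (3). Listing each branch's schedules as (Launch, QA, Design, Review, Audit, Plan, Build, Deploy) by day number:
Scope=day 1: (3,4,3,1,5,4,2,2) (3,4,3,2,5,4,1,2) (3,5,3,1,4,4,2,2) (3,5,3,1,5,4,2,2) (3,5,3,2,4,4,1,2) (3,5,3,2,5,4,1,2) (3,5,3,4,5,4,1,2) (3,5,3,4,5,4,2,2) (3,5,4,1,4,3,2,2) (3,5,4,1,5,3,2,2) (3,5,4,1,5,4,2,2) (3,5,4,1,5,4,2,3) (3,5,4,2,4,3,1,2) (3,5,4,2,5,3,1,2) (3,5,4,2,5,4,1,2) (3,5,4,2,5,4,1,3) (3,5,4,2,5,4,2,3) (3,5,4,3,5,4,1,2) (3,5,4,3,5,4,2,2) (3,5,4,4,5,3,1,2) (3,5,4,4,5,3,2,2) — 21.
Scope=day 2: (3,5,4,1,5,4,1,3) (3,5,4,1,5,4,2,3) (3,5,4,2,5,4,1,3) — 3.
Summing: 21 + 3 = 24.

24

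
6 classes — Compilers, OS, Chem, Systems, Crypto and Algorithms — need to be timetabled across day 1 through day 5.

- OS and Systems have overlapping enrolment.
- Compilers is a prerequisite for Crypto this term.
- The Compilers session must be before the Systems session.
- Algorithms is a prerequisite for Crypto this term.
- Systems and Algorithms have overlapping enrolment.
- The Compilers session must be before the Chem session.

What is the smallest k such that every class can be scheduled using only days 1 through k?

The precedence chain requires at least 2 distinct days.
2 works (last occupied day: day 2): for example Chem -> day 2; Crypto -> day 2; Algorithms -> day 1; OS -> day 1; Systems -> day 2; Compilers -> day 1.

2 days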